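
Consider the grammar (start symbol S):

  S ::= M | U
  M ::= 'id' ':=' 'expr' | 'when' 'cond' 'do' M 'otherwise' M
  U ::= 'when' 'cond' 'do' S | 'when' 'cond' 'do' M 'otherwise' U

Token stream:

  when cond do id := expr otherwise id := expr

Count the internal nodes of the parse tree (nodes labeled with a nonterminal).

[S [M when cond do [M id := expr] otherwise [M id := expr]]]

4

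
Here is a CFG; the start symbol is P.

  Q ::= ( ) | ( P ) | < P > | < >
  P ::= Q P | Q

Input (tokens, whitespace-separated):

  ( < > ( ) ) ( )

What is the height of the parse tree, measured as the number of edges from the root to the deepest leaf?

[P [Q ( [P [Q < >] [P [Q ( )]]] )] [P [Q ( )]]]

5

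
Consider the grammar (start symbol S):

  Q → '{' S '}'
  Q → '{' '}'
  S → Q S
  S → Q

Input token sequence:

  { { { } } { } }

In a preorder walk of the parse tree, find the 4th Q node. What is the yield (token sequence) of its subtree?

[S [Q { [S [Q { [S [Q { }]] }] [S [Q { }]]] }]]

{ }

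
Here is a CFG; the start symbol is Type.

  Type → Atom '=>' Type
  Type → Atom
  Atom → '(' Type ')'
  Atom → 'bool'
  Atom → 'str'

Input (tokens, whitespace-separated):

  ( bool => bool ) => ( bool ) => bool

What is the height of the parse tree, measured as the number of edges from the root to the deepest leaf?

[Type [Atom ( [Type [Atom bool] => [Type [Atom bool]]] )] => [Type [Atom ( [Type [Atom bool]] )] => [Type [Atom bool]]]]

5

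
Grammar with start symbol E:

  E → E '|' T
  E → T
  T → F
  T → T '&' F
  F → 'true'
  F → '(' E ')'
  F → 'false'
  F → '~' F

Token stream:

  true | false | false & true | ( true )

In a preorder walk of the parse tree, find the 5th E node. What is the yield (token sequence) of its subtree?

true

[E [E [E [E [T [F true]]] | [T [F false]]] | [T [T [F false]] & [F true]]] | [T [F ( [E [T [F true]]] )]]]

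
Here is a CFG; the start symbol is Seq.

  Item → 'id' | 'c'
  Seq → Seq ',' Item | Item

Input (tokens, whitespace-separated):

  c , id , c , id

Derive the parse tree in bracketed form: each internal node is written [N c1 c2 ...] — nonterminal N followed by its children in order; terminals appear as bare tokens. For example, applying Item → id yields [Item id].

Seq
Seq , Item
Seq , Item , Item
Seq , Item , Item , Item
Item , Item , Item , Item
c , Item , Item , Item
c , id , Item , Item
c , id , c , Item
c , id , c , id

[Seq [Seq [Seq [Seq [Item c]] , [Item id]] , [Item c]] , [Item id]]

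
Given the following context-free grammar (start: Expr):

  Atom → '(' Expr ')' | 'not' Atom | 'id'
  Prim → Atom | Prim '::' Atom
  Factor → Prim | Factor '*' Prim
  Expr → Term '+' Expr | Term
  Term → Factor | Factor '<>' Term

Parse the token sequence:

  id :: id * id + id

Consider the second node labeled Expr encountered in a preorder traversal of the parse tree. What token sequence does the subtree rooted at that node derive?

[Expr [Term [Factor [Factor [Prim [Prim [Atom id]] :: [Atom id]]] * [Prim [Atom id]]]] + [Expr [Term [Factor [Prim [Atom id]]]]]]

id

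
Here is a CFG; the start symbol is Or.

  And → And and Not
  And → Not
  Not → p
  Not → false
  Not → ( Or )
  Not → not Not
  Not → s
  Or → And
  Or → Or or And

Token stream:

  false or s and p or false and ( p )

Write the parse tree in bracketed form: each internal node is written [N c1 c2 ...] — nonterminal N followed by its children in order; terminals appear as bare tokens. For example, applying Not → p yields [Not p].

[Or [Or [Or [And [Not false]]] or [And [And [Not s]] and [Not p]]] or [And [And [Not false]] and [Not ( [Or [And [Not p]]] )]]]

Or
Or or And
Or or And or And
And or And or And
Not or And or And
false or And or And
false or And and Not or And
false or Not and Not or And
false or s and Not or And
false or s and p or And
false or s and p or And and Not
false or s and p or Not and Not
false or s and p or false and Not
false or s and p or false and ( Or )
false or s and p or false and ( And )
false or s and p or false and ( Not )
false or s and p or false and ( p )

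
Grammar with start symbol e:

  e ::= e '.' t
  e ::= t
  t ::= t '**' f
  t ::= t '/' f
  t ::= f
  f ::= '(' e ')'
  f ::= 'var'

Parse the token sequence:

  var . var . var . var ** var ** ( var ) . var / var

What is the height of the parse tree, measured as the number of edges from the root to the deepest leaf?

7

[e [e [e [e [e [t [f var]]] . [t [f var]]] . [t [f var]]] . [t [t [t [f var]] ** [f var]] ** [f ( [e [t [f var]]] )]]] . [t [t [f var]] / [f var]]]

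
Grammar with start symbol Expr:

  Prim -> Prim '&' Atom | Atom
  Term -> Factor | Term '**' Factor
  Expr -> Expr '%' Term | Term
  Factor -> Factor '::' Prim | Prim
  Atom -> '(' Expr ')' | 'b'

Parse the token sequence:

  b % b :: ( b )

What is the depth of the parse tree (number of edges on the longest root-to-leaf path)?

10

[Expr [Expr [Term [Factor [Prim [Atom b]]]]] % [Term [Factor [Factor [Prim [Atom b]]] :: [Prim [Atom ( [Expr [Term [Factor [Prim [Atom b]]]]] )]]]]]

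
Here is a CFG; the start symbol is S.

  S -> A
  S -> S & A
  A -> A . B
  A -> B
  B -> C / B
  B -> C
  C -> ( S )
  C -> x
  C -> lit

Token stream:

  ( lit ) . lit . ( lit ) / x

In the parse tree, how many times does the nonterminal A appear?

[S [A [A [A [B [C ( [S [A [B [C lit]]]] )]]] . [B [C lit]]] . [B [C ( [S [A [B [C lit]]]] )] / [B [C x]]]]]

5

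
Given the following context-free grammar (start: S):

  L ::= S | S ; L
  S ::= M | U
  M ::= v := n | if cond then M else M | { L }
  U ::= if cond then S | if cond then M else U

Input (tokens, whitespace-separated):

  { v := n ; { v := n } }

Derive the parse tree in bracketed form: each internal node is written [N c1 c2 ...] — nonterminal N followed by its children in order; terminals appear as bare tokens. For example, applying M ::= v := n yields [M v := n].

[S [M { [L [S [M v := n]] ; [L [S [M { [L [S [M v := n]]] }]]]] }]]

S
M
{ L }
{ S ; L }
{ M ; L }
{ v := n ; L }
{ v := n ; S }
{ v := n ; M }
{ v := n ; { L } }
{ v := n ; { S } }
{ v := n ; { M } }
{ v := n ; { v := n } }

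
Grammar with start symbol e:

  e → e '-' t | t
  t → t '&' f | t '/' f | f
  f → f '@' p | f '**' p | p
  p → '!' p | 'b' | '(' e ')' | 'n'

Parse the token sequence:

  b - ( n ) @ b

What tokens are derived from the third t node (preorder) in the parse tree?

n

[e [e [t [f [p b]]]] - [t [f [f [p ( [e [t [f [p n]]]] )]] @ [p b]]]]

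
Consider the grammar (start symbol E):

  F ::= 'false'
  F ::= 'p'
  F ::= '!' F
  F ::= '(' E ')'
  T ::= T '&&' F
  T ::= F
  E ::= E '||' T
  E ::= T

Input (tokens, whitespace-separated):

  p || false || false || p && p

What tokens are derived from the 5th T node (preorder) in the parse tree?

p

[E [E [E [E [T [F p]]] || [T [F false]]] || [T [F false]]] || [T [T [F p]] && [F p]]]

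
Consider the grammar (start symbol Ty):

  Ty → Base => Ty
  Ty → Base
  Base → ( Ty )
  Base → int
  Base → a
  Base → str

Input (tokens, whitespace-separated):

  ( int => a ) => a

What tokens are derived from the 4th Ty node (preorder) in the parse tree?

[Ty [Base ( [Ty [Base int] => [Ty [Base a]]] )] => [Ty [Base a]]]

a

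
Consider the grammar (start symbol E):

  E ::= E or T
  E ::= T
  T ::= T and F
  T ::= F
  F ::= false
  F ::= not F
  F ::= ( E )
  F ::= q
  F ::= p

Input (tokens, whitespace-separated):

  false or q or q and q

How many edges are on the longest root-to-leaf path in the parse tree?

[E [E [E [T [F false]]] or [T [F q]]] or [T [T [F q]] and [F q]]]

5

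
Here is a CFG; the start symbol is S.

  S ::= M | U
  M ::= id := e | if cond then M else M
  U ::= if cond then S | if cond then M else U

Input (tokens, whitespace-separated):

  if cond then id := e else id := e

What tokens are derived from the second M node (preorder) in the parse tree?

id := e

[S [M if cond then [M id := e] else [M id := e]]]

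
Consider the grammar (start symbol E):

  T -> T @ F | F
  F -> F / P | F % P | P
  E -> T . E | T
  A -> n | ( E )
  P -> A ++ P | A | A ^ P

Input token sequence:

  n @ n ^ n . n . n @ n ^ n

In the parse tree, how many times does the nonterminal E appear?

[E [T [T [F [P [A n]]]] @ [F [P [A n] ^ [P [A n]]]]] . [E [T [F [P [A n]]]] . [E [T [T [F [P [A n]]]] @ [F [P [A n] ^ [P [A n]]]]]]]]

3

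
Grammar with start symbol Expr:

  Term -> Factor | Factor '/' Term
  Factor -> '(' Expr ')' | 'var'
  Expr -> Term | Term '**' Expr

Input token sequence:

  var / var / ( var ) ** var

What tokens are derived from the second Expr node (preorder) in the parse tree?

[Expr [Term [Factor var] / [Term [Factor var] / [Term [Factor ( [Expr [Term [Factor var]]] )]]]] ** [Expr [Term [Factor var]]]]

var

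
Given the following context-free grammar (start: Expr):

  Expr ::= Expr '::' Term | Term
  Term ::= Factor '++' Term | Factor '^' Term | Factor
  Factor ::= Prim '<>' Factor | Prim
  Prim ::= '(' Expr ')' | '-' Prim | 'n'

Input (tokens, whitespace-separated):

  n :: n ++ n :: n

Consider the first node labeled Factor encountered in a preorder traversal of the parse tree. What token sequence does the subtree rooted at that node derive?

[Expr [Expr [Expr [Term [Factor [Prim n]]]] :: [Term [Factor [Prim n]] ++ [Term [Factor [Prim n]]]]] :: [Term [Factor [Prim n]]]]

n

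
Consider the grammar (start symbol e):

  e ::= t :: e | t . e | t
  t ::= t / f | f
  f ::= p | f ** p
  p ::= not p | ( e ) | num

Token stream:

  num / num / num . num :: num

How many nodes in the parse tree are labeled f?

[e [t [t [t [f [p num]]] / [f [p num]]] / [f [p num]]] . [e [t [f [p num]]] :: [e [t [f [p num]]]]]]

5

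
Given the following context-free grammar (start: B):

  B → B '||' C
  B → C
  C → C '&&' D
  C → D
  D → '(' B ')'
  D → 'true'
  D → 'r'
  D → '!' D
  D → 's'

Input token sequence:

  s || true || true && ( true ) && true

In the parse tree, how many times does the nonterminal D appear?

6

[B [B [B [C [D s]]] || [C [D true]]] || [C [C [C [D true]] && [D ( [B [C [D true]]] )]] && [D true]]]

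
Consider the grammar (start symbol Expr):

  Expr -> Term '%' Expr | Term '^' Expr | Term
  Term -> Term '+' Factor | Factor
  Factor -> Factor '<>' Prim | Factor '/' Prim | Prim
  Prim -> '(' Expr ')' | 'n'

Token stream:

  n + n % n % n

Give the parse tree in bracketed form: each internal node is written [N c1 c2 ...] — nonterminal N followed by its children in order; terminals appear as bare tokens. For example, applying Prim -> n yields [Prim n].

[Expr [Term [Term [Factor [Prim n]]] + [Factor [Prim n]]] % [Expr [Term [Factor [Prim n]]] % [Expr [Term [Factor [Prim n]]]]]]

Expr
Term % Expr
Term + Factor % Expr
Factor + Factor % Expr
Prim + Factor % Expr
n + Factor % Expr
n + Prim % Expr
n + n % Expr
n + n % Term % Expr
n + n % Factor % Expr
n + n % Prim % Expr
n + n % n % Expr
n + n % n % Term
n + n % n % Factor
n + n % n % Prim
n + n % n % n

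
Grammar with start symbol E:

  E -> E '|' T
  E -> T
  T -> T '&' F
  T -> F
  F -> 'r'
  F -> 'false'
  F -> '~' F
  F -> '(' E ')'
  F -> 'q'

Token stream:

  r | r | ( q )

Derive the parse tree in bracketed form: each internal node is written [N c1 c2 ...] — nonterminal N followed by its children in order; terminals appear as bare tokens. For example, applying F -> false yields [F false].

[E [E [E [T [F r]]] | [T [F r]]] | [T [F ( [E [T [F q]]] )]]]

E
E | T
E | T | T
T | T | T
F | T | T
r | T | T
r | F | T
r | r | T
r | r | F
r | r | ( E )
r | r | ( T )
r | r | ( F )
r | r | ( q )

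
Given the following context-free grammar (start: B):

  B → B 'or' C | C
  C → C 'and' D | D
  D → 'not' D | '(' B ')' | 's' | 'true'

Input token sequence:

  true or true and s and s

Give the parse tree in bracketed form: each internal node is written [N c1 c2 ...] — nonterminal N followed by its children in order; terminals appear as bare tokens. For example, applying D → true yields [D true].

[B [B [C [D true]]] or [C [C [C [D true]] and [D s]] and [D s]]]

B
B or C
C or C
D or C
true or C
true or C and D
true or C and D and D
true or D and D and D
true or true and D and D
true or true and s and D
true or true and s and s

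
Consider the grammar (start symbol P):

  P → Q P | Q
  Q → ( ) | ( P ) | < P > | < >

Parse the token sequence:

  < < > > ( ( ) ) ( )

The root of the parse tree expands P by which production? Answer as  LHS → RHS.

[P [Q < [P [Q < >]] >] [P [Q ( [P [Q ( )]] )] [P [Q ( )]]]]

P → Q P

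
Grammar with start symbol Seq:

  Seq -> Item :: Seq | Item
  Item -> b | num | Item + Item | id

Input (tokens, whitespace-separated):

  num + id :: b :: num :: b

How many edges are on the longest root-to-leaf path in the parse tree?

[Seq [Item [Item num] + [Item id]] :: [Seq [Item b] :: [Seq [Item num] :: [Seq [Item b]]]]]

5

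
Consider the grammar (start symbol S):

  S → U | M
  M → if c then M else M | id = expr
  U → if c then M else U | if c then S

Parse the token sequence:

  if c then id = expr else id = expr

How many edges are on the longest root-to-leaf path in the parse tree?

3

[S [M if c then [M id = expr] else [M id = expr]]]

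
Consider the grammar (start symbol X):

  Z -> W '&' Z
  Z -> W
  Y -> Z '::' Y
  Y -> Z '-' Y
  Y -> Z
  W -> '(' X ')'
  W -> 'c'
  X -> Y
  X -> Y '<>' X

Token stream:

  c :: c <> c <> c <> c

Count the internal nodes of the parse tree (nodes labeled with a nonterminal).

19

[X [Y [Z [W c]] :: [Y [Z [W c]]]] <> [X [Y [Z [W c]]] <> [X [Y [Z [W c]]] <> [X [Y [Z [W c]]]]]]]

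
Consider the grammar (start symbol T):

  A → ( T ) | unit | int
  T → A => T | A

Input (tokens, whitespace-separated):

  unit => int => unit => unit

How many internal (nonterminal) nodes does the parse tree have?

8

[T [A unit] => [T [A int] => [T [A unit] => [T [A unit]]]]]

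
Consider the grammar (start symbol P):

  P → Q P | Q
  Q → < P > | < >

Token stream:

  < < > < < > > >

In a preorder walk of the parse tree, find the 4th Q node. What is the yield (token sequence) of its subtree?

[P [Q < [P [Q < >] [P [Q < [P [Q < >]] >]]] >]]

< >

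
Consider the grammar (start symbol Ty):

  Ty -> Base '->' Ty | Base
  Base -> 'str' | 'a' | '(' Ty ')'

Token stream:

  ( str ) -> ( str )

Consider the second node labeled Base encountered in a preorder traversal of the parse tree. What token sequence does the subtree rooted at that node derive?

str

[Ty [Base ( [Ty [Base str]] )] -> [Ty [Base ( [Ty [Base str]] )]]]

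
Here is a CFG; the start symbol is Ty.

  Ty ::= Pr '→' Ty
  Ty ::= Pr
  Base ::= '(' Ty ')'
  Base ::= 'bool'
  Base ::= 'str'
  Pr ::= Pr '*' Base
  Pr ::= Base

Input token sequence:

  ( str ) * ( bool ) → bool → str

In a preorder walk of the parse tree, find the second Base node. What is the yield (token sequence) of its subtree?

str

[Ty [Pr [Pr [Base ( [Ty [Pr [Base str]]] )]] * [Base ( [Ty [Pr [Base bool]]] )]] → [Ty [Pr [Base bool]] → [Ty [Pr [Base str]]]]]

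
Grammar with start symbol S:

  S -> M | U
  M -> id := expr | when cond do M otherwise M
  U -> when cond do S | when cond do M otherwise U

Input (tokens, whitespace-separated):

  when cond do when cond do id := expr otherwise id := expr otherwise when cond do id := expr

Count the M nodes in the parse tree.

4

[S [U when cond do [M when cond do [M id := expr] otherwise [M id := expr]] otherwise [U when cond do [S [M id := expr]]]]]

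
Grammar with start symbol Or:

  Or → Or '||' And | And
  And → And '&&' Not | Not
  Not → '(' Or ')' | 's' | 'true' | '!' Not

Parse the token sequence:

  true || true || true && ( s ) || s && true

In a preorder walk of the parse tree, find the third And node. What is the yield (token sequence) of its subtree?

[Or [Or [Or [Or [And [Not true]]] || [And [Not true]]] || [And [And [Not true]] && [Not ( [Or [And [Not s]]] )]]] || [And [And [Not s]] && [Not true]]]

true && ( s )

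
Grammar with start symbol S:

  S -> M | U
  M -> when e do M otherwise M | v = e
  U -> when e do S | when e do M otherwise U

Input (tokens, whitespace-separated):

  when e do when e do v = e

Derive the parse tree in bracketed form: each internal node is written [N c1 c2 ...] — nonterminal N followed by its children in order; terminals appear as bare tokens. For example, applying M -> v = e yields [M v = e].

S
U
when e do S
when e do U
when e do when e do S
when e do when e do M
when e do when e do v = e

[S [U when e do [S [U when e do [S [M v = e]]]]]]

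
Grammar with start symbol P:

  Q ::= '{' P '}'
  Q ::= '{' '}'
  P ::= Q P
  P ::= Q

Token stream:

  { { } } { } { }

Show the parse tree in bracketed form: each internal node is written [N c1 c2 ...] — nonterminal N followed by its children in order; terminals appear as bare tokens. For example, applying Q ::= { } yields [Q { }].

[P [Q { [P [Q { }]] }] [P [Q { }] [P [Q { }]]]]

P
Q P
{ P } P
{ Q } P
{ { } } P
{ { } } Q P
{ { } } { } P
{ { } } { } Q
{ { } } { } { }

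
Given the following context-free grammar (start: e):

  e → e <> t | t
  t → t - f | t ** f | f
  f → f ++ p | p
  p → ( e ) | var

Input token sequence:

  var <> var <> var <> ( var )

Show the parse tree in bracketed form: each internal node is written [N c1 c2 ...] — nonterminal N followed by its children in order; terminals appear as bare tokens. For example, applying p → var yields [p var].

e
e <> t
e <> t <> t
e <> t <> t <> t
t <> t <> t <> t
f <> t <> t <> t
p <> t <> t <> t
var <> t <> t <> t
var <> f <> t <> t
var <> p <> t <> t
var <> var <> t <> t
var <> var <> f <> t
var <> var <> p <> t
var <> var <> var <> t
var <> var <> var <> f
var <> var <> var <> p
var <> var <> var <> ( e )
var <> var <> var <> ( t )
var <> var <> var <> ( f )
var <> var <> var <> ( p )
var <> var <> var <> ( var )

[e [e [e [e [t [f [p var]]]] <> [t [f [p var]]]] <> [t [f [p var]]]] <> [t [f [p ( [e [t [f [p var]]]] )]]]]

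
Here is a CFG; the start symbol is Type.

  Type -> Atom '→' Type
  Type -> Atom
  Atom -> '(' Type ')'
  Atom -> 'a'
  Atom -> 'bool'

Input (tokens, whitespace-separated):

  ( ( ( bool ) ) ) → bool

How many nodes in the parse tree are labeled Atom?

[Type [Atom ( [Type [Atom ( [Type [Atom ( [Type [Atom bool]] )]] )]] )] → [Type [Atom bool]]]

5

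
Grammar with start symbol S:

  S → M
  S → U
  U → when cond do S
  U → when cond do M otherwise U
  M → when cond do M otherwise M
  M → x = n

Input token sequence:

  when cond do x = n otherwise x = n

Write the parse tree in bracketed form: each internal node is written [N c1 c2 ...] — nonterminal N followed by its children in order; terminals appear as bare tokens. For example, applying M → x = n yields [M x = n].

[S [M when cond do [M x = n] otherwise [M x = n]]]

S
M
when cond do M otherwise M
when cond do x = n otherwise M
when cond do x = n otherwise x = n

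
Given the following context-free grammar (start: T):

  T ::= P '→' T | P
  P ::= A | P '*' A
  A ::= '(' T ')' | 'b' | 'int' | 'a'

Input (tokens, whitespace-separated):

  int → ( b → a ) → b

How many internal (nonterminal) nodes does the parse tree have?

15

[T [P [A int]] → [T [P [A ( [T [P [A b]] → [T [P [A a]]]] )]] → [T [P [A b]]]]]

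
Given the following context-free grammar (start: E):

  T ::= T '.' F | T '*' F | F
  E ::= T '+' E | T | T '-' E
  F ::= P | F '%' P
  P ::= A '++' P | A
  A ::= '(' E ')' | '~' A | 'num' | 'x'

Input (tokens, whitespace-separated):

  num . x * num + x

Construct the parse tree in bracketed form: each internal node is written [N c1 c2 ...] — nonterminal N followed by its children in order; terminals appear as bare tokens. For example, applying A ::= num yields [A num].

E
T + E
T * F + E
T . F * F + E
F . F * F + E
P . F * F + E
A . F * F + E
num . F * F + E
num . P * F + E
num . A * F + E
num . x * F + E
num . x * P + E
num . x * A + E
num . x * num + E
num . x * num + T
num . x * num + F
num . x * num + P
num . x * num + A
num . x * num + x

[E [T [T [T [F [P [A num]]]] . [F [P [A x]]]] * [F [P [A num]]]] + [E [T [F [P [A x]]]]]]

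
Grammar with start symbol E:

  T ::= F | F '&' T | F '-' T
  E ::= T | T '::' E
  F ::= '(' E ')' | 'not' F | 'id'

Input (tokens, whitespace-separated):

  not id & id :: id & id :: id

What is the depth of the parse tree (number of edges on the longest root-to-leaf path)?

5

[E [T [F not [F id]] & [T [F id]]] :: [E [T [F id] & [T [F id]]] :: [E [T [F id]]]]]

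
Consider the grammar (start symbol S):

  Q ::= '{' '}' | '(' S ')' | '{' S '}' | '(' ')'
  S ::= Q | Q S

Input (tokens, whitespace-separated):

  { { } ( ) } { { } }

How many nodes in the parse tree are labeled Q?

5

[S [Q { [S [Q { }] [S [Q ( )]]] }] [S [Q { [S [Q { }]] }]]]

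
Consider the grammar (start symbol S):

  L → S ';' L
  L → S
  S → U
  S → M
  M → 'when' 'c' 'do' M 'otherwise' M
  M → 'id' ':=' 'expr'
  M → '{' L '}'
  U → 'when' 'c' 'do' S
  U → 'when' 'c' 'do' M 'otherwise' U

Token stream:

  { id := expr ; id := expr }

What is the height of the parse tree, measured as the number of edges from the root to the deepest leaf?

[S [M { [L [S [M id := expr]] ; [L [S [M id := expr]]]] }]]

6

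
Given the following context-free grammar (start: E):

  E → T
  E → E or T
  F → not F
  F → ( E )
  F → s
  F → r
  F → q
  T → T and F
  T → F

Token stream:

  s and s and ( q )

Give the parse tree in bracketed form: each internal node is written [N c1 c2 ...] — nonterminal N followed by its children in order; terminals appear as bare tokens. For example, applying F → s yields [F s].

[E [T [T [T [F s]] and [F s]] and [F ( [E [T [F q]]] )]]]

E
T
T and F
T and F and F
F and F and F
s and F and F
s and s and F
s and s and ( E )
s and s and ( T )
s and s and ( F )
s and s and ( q )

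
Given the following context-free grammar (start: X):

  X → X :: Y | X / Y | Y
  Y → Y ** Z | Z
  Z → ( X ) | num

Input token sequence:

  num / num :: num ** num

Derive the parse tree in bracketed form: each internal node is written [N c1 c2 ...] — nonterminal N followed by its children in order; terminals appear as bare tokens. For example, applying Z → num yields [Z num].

[X [X [X [Y [Z num]]] / [Y [Z num]]] :: [Y [Y [Z num]] ** [Z num]]]

X
X :: Y
X / Y :: Y
Y / Y :: Y
Z / Y :: Y
num / Y :: Y
num / Z :: Y
num / num :: Y
num / num :: Y ** Z
num / num :: Z ** Z
num / num :: num ** Z
num / num :: num ** num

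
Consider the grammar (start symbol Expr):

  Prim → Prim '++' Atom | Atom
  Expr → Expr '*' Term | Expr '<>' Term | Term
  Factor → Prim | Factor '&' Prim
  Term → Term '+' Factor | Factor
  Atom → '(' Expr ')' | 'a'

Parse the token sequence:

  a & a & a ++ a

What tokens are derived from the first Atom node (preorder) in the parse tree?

a

[Expr [Term [Factor [Factor [Factor [Prim [Atom a]]] & [Prim [Atom a]]] & [Prim [Prim [Atom a]] ++ [Atom a]]]]]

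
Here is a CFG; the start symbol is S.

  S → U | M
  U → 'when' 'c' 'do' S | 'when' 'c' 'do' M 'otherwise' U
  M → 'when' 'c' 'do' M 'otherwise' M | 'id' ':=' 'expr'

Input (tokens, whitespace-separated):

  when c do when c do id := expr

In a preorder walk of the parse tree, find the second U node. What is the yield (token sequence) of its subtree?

when c do id := expr

[S [U when c do [S [U when c do [S [M id := expr]]]]]]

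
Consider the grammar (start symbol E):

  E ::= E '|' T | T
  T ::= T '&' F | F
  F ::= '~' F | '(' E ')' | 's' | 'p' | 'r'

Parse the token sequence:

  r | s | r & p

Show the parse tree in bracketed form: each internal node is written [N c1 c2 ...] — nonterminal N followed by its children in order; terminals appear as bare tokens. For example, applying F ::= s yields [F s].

[E [E [E [T [F r]]] | [T [F s]]] | [T [T [F r]] & [F p]]]

E
E | T
E | T | T
T | T | T
F | T | T
r | T | T
r | F | T
r | s | T
r | s | T & F
r | s | F & F
r | s | r & F
r | s | r & p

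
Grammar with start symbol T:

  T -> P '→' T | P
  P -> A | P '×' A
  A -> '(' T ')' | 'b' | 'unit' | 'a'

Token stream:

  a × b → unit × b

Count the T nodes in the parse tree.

2

[T [P [P [A a]] × [A b]] → [T [P [P [A unit]] × [A b]]]]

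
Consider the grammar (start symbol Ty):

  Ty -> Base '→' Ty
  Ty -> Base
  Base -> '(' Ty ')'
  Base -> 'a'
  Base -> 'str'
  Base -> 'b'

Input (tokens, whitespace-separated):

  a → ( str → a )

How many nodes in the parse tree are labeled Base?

4

[Ty [Base a] → [Ty [Base ( [Ty [Base str] → [Ty [Base a]]] )]]]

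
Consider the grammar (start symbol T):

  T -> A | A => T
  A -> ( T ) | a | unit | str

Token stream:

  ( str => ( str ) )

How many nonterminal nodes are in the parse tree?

[T [A ( [T [A str] => [T [A ( [T [A str]] )]]] )]]

8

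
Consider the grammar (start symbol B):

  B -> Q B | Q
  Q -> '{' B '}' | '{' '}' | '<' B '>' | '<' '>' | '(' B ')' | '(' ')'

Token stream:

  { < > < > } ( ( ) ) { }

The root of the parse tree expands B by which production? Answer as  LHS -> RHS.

B -> Q B

[B [Q { [B [Q < >] [B [Q < >]]] }] [B [Q ( [B [Q ( )]] )] [B [Q { }]]]]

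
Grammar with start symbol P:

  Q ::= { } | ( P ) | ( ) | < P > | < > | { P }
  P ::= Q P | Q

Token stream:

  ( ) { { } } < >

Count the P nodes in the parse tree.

[P [Q ( )] [P [Q { [P [Q { }]] }] [P [Q < >]]]]

4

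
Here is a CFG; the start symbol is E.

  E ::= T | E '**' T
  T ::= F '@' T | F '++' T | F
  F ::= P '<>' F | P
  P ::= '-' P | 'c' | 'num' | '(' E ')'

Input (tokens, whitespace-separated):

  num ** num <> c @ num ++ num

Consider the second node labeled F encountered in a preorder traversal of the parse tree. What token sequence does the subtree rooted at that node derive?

num <> c

[E [E [T [F [P num]]]] ** [T [F [P num] <> [F [P c]]] @ [T [F [P num]] ++ [T [F [P num]]]]]]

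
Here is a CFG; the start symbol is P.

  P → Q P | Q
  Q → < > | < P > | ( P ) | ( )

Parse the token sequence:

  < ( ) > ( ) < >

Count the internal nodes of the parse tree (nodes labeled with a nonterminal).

8

[P [Q < [P [Q ( )]] >] [P [Q ( )] [P [Q < >]]]]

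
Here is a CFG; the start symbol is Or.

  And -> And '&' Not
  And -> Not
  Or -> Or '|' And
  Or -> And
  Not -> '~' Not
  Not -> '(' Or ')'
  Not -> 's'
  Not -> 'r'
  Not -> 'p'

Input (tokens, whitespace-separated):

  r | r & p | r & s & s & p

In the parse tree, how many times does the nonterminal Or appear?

3

[Or [Or [Or [And [Not r]]] | [And [And [Not r]] & [Not p]]] | [And [And [And [And [Not r]] & [Not s]] & [Not s]] & [Not p]]]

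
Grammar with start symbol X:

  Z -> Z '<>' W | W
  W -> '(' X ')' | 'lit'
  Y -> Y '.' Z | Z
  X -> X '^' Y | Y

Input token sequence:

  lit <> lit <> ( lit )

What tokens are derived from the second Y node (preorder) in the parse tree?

lit

[X [Y [Z [Z [Z [W lit]] <> [W lit]] <> [W ( [X [Y [Z [W lit]]]] )]]]]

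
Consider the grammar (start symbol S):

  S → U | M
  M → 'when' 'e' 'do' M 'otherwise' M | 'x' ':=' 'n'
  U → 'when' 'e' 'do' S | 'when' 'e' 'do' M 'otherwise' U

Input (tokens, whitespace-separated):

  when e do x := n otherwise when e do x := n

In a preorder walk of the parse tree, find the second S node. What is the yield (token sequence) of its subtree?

x := n

[S [U when e do [M x := n] otherwise [U when e do [S [M x := n]]]]]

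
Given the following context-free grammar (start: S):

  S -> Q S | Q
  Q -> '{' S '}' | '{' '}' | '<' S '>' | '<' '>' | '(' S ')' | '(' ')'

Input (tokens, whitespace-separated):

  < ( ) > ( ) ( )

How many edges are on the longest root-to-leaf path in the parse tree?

[S [Q < [S [Q ( )]] >] [S [Q ( )] [S [Q ( )]]]]

4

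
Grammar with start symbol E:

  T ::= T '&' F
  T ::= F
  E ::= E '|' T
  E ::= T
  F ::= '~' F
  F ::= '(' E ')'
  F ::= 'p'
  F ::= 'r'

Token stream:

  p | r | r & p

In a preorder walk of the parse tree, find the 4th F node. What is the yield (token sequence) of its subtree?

p

[E [E [E [T [F p]]] | [T [F r]]] | [T [T [F r]] & [F p]]]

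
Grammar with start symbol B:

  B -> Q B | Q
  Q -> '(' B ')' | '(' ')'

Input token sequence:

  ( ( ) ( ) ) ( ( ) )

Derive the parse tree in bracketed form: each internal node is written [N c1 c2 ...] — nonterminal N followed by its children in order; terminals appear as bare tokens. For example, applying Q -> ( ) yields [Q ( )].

B
Q B
( B ) B
( Q B ) B
( ( ) B ) B
( ( ) Q ) B
( ( ) ( ) ) B
( ( ) ( ) ) Q
( ( ) ( ) ) ( B )
( ( ) ( ) ) ( Q )
( ( ) ( ) ) ( ( ) )

[B [Q ( [B [Q ( )] [B [Q ( )]]] )] [B [Q ( [B [Q ( )]] )]]]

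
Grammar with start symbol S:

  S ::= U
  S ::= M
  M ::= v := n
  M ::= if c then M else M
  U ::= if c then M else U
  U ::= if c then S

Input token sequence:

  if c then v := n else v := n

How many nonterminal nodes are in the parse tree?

4

[S [M if c then [M v := n] else [M v := n]]]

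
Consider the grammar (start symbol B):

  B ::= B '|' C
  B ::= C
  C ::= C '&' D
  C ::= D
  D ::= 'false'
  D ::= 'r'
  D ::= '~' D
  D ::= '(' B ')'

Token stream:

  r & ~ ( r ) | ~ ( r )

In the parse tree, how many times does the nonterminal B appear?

4

[B [B [C [C [D r]] & [D ~ [D ( [B [C [D r]]] )]]]] | [C [D ~ [D ( [B [C [D r]]] )]]]]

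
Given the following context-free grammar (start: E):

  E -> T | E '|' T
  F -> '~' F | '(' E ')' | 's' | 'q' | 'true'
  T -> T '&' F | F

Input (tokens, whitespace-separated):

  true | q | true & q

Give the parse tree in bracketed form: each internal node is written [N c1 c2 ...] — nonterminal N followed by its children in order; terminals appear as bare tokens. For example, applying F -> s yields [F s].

[E [E [E [T [F true]]] | [T [F q]]] | [T [T [F true]] & [F q]]]

E
E | T
E | T | T
T | T | T
F | T | T
true | T | T
true | F | T
true | q | T
true | q | T & F
true | q | F & F
true | q | true & F
true | q | true & q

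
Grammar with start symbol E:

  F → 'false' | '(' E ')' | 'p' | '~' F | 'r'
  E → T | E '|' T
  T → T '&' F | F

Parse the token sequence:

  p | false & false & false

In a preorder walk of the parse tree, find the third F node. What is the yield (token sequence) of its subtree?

false

[E [E [T [F p]]] | [T [T [T [F false]] & [F false]] & [F false]]]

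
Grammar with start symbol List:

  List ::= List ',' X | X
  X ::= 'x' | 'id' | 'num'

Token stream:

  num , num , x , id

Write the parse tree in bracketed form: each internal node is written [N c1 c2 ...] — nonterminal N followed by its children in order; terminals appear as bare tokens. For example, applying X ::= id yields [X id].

List
List , X
List , X , X
List , X , X , X
X , X , X , X
num , X , X , X
num , num , X , X
num , num , x , X
num , num , x , id

[List [List [List [List [X num]] , [X num]] , [X x]] , [X id]]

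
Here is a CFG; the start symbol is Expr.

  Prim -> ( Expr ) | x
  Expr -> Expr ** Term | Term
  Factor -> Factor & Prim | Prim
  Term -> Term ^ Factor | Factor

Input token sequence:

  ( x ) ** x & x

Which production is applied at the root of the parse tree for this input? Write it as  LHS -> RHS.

[Expr [Expr [Term [Factor [Prim ( [Expr [Term [Factor [Prim x]]]] )]]]] ** [Term [Factor [Factor [Prim x]] & [Prim x]]]]

Expr -> Expr ** Term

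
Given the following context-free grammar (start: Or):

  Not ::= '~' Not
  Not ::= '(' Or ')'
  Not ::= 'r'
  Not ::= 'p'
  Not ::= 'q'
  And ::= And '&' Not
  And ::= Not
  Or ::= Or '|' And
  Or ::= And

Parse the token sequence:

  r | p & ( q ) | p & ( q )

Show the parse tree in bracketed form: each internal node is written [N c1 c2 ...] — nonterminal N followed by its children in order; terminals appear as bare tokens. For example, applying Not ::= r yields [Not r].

[Or [Or [Or [And [Not r]]] | [And [And [Not p]] & [Not ( [Or [And [Not q]]] )]]] | [And [And [Not p]] & [Not ( [Or [And [Not q]]] )]]]

Or
Or | And
Or | And | And
And | And | And
Not | And | And
r | And | And
r | And & Not | And
r | Not & Not | And
r | p & Not | And
r | p & ( Or ) | And
r | p & ( And ) | And
r | p & ( Not ) | And
r | p & ( q ) | And
r | p & ( q ) | And & Not
r | p & ( q ) | Not & Not
r | p & ( q ) | p & Not
r | p & ( q ) | p & ( Or )
r | p & ( q ) | p & ( And )
r | p & ( q ) | p & ( Not )
r | p & ( q ) | p & ( q )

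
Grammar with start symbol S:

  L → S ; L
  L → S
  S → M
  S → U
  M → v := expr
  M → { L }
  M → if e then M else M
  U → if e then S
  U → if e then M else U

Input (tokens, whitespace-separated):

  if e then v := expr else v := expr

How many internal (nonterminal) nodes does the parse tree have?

[S [M if e then [M v := expr] else [M v := expr]]]

4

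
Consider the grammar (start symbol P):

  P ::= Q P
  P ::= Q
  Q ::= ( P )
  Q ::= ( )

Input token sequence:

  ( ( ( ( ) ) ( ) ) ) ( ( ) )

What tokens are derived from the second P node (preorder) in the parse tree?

[P [Q ( [P [Q ( [P [Q ( [P [Q ( )]] )] [P [Q ( )]]] )]] )] [P [Q ( [P [Q ( )]] )]]]

( ( ( ) ) ( ) )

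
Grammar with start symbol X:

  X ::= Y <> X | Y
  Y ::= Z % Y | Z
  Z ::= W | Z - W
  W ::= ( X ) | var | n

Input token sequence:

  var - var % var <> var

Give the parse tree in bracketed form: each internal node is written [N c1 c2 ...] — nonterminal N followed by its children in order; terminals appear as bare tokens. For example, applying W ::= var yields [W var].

X
Y <> X
Z % Y <> X
Z - W % Y <> X
W - W % Y <> X
var - W % Y <> X
var - var % Y <> X
var - var % Z <> X
var - var % W <> X
var - var % var <> X
var - var % var <> Y
var - var % var <> Z
var - var % var <> W
var - var % var <> var

[X [Y [Z [Z [W var]] - [W var]] % [Y [Z [W var]]]] <> [X [Y [Z [W var]]]]]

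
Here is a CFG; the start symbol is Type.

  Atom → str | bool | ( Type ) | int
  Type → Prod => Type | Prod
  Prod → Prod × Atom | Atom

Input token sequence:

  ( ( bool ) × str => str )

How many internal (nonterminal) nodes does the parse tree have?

14

[Type [Prod [Atom ( [Type [Prod [Prod [Atom ( [Type [Prod [Atom bool]]] )]] × [Atom str]] => [Type [Prod [Atom str]]]] )]]]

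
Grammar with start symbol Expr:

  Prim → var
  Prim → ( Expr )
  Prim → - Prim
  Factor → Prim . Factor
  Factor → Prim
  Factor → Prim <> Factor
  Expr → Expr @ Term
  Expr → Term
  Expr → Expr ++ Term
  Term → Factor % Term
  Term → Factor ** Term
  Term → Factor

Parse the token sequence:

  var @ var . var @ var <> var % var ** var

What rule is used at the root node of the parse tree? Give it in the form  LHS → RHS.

Expr → Expr @ Term

[Expr [Expr [Expr [Term [Factor [Prim var]]]] @ [Term [Factor [Prim var] . [Factor [Prim var]]]]] @ [Term [Factor [Prim var] <> [Factor [Prim var]]] % [Term [Factor [Prim var]] ** [Term [Factor [Prim var]]]]]]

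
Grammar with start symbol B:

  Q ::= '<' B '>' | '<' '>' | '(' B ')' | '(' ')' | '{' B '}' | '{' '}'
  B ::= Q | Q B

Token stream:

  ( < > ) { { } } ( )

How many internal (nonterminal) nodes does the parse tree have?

10

[B [Q ( [B [Q < >]] )] [B [Q { [B [Q { }]] }] [B [Q ( )]]]]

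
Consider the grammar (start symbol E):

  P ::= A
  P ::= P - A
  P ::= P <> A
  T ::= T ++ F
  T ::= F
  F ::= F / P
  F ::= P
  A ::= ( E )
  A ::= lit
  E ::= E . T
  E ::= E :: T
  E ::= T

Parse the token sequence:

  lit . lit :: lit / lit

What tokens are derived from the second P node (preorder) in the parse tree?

[E [E [E [T [F [P [A lit]]]]] . [T [F [P [A lit]]]]] :: [T [F [F [P [A lit]]] / [P [A lit]]]]]

lit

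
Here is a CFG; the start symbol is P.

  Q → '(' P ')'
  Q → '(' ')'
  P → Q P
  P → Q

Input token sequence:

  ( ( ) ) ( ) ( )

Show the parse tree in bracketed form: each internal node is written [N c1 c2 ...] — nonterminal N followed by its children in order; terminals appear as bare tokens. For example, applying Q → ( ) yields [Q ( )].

[P [Q ( [P [Q ( )]] )] [P [Q ( )] [P [Q ( )]]]]

P
Q P
( P ) P
( Q ) P
( ( ) ) P
( ( ) ) Q P
( ( ) ) ( ) P
( ( ) ) ( ) Q
( ( ) ) ( ) ( )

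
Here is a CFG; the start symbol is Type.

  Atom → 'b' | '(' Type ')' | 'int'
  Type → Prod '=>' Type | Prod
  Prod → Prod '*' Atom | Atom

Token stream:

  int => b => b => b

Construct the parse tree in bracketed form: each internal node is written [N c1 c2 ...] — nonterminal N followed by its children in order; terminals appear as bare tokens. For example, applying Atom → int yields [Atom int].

[Type [Prod [Atom int]] => [Type [Prod [Atom b]] => [Type [Prod [Atom b]] => [Type [Prod [Atom b]]]]]]

Type
Prod => Type
Atom => Type
int => Type
int => Prod => Type
int => Atom => Type
int => b => Type
int => b => Prod => Type
int => b => Atom => Type
int => b => b => Type
int => b => b => Prod
int => b => b => Atom
int => b => b => b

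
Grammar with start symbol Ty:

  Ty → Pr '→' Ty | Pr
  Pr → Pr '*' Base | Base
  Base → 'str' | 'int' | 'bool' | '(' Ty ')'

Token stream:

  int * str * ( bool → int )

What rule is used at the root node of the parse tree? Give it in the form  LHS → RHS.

Ty → Pr

[Ty [Pr [Pr [Pr [Base int]] * [Base str]] * [Base ( [Ty [Pr [Base bool]] → [Ty [Pr [Base int]]]] )]]]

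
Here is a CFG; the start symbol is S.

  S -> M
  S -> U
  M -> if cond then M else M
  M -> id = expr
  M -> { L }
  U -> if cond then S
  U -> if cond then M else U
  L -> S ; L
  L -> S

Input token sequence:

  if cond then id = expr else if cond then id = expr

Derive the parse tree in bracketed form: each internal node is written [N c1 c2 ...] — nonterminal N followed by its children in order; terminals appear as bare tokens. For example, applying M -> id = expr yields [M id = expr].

S
U
if cond then M else U
if cond then id = expr else U
if cond then id = expr else if cond then S
if cond then id = expr else if cond then M
if cond then id = expr else if cond then id = expr

[S [U if cond then [M id = expr] else [U if cond then [S [M id = expr]]]]]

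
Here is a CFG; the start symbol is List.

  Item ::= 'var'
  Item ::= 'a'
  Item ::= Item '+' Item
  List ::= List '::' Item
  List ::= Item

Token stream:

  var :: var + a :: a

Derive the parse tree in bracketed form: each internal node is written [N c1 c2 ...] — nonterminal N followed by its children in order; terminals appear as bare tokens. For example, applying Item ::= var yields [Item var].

List
List :: Item
List :: Item :: Item
Item :: Item :: Item
var :: Item :: Item
var :: Item + Item :: Item
var :: var + Item :: Item
var :: var + a :: Item
var :: var + a :: a

[List [List [List [Item var]] :: [Item [Item var] + [Item a]]] :: [Item a]]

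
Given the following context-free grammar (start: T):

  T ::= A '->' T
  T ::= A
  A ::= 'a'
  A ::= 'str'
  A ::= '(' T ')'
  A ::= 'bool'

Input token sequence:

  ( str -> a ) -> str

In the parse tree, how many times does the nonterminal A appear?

[T [A ( [T [A str] -> [T [A a]]] )] -> [T [A str]]]

4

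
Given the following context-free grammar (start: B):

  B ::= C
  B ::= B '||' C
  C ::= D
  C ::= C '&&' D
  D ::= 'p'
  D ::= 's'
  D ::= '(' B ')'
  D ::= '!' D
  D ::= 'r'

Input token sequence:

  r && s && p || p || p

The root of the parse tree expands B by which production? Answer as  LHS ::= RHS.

B ::= B '||' C

[B [B [B [C [C [C [D r]] && [D s]] && [D p]]] || [C [D p]]] || [C [D p]]]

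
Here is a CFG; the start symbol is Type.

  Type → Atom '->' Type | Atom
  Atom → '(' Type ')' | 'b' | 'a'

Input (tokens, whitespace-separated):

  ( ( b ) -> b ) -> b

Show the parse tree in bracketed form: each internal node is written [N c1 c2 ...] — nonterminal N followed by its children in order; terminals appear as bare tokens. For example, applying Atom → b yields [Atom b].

Type
Atom -> Type
( Type ) -> Type
( Atom -> Type ) -> Type
( ( Type ) -> Type ) -> Type
( ( Atom ) -> Type ) -> Type
( ( b ) -> Type ) -> Type
( ( b ) -> Atom ) -> Type
( ( b ) -> b ) -> Type
( ( b ) -> b ) -> Atom
( ( b ) -> b ) -> b

[Type [Atom ( [Type [Atom ( [Type [Atom b]] )] -> [Type [Atom b]]] )] -> [Type [Atom b]]]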